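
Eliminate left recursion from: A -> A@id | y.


Left-recursive alternatives: A@id; non-recursive: y
Introduce A': A -> yA', A' -> @idA' | ε


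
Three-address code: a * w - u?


Break into single-operator statements:
t1 = a * w
t2 = t1 - u


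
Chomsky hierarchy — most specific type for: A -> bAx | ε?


Single nonterminal LHS, but b^n x^n is not regular
Classification: Type 2 (Context-Free)


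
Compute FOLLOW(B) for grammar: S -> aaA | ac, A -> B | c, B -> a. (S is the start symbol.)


$ ∈ FOLLOW(S). For each A -> αBβ: add FIRST(β)\{ε} to FOLLOW(B); if β nullable, add FOLLOW(A).
FOLLOW(B) = {$}


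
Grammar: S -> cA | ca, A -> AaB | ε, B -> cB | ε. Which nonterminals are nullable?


A nonterminal is nullable iff some alternative derives ε (directly, or every symbol in it is nullable)
Nullable: {A, B}


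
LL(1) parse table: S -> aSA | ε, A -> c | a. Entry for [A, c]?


For [A, c]: 'c' ∈ FIRST(c)
Entry: A -> c


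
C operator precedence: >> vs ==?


'>>' is shift (level 8); '==' is equality (level 6)
Higher level binds tighter
'>>' has higher precedence than '=='


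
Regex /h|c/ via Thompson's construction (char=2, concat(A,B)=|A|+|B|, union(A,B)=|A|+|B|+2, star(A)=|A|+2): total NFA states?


Syntax tree has 2 char leaf(s), 1 union(s), 0 star(s)
chars contribute 2×2 = 4; each union adds +2; each star adds +2
Total: 4 + 2 + 0 = 6 states


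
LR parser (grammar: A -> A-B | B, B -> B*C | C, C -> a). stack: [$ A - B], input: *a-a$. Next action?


'*' can extend B; shift to build B -> B*C
Action: shift


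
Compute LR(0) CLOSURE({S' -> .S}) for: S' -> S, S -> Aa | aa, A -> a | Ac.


Start: S' -> .S
For each item with dot before a nonterminal B, add B -> .γ for every B-production
Closure: [S' -> .S, S -> .Aa, S -> .aa, A -> .a, A -> .Ac]


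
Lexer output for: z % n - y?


Scan left to right, longest-match per lexeme
Tokens: ID(z), OP(%), ID(n), OP(-), ID(y)


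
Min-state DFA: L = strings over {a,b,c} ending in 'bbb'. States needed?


Track the longest suffix of input matching a prefix of 'bbb': 4 classes (prefixes of length 0..3)
Minimal DFA: 4 states


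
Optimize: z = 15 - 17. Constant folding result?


15 - 17 = -2 at compile time
Optimized: z = -2


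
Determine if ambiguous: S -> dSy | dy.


balanced d^n…y^n: each string has a unique parse
Unambiguous


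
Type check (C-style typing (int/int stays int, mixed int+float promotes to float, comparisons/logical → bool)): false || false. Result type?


Operand types: bool || bool
Rule: logical operators take bool operands and yield bool
Result type: bool


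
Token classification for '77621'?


Pattern: digits only
Type: INTEGER_LITERAL


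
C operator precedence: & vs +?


'+' is additive (level 9); '&' is bitwise AND (level 5)
Higher level binds tighter
'+' has higher precedence than '&'


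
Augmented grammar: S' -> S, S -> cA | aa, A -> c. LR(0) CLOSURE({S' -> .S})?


Start: S' -> .S
For each item with dot before a nonterminal B, add B -> .γ for every B-production
Closure: [S' -> .S, S -> .cA, S -> .aa]


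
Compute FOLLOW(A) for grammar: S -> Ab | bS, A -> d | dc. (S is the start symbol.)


$ ∈ FOLLOW(S). For each A -> αBβ: add FIRST(β)\{ε} to FOLLOW(B); if β nullable, add FOLLOW(A).
FOLLOW(A) = {b}


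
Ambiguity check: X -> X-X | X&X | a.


'a-a&a' has two parse trees (no precedence encoded between - and &)
Ambiguous


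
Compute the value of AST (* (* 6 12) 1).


Evaluate inner: (* 6 12) = 72
Evaluate root: (* 72 1) = 72
Result: 72


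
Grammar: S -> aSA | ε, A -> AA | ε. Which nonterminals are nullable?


A nonterminal is nullable iff some alternative derives ε (directly, or every symbol in it is nullable)
Nullable: {A, S}


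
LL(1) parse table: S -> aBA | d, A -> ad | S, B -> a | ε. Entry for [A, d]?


For [A, d]: 'd' ∈ FIRST(S)
Entry: A -> S


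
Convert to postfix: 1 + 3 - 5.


Left to right (same or higher precedence on left)
Postfix: 1 3 + 5 -


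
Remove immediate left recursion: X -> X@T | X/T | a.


Left-recursive alternatives: X@T, X/T; non-recursive: a
Introduce X': X -> aX', X' -> @TX' | /TX' | ε


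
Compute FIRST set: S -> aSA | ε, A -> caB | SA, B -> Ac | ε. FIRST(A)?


Per alternative of A: FIRST(caB) = {c}; FIRST(SA) = {a, c}
FIRST(A) = {a, c}


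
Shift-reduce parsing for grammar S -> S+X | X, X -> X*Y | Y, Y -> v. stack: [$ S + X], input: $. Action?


handle 'S+X' on top; lookahead ∈ FOLLOW(S) = {+, $}
Action: reduce (S -> S+X)


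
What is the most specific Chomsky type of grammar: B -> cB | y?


Right-linear: every RHS is a terminal or a terminal followed by one nonterminal
Classification: Type 3 (Regular)


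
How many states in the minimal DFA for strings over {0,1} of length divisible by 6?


Track length mod 6: states 0..5, accept at 0
Minimal DFA: 6 states


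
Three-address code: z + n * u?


Break into single-operator statements:
t1 = n * u
t2 = z + t1


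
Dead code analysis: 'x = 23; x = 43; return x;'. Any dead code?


first assignment to x is overwritten before any read
Dead: 'x = 23'


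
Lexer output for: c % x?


Scan left to right, longest-match per lexeme
Tokens: ID(c), OP(%), ID(x)


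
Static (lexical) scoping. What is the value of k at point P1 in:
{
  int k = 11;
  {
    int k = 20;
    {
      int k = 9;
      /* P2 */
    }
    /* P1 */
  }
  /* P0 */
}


k declared in the same block as P1
k = 20


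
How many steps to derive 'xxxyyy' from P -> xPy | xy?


Derivation: P => xPy => xxPyy => xxxyyy
Steps: 3


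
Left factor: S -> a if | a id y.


Common prefix: 'a'
Factored: S -> a S', S' -> if | id y


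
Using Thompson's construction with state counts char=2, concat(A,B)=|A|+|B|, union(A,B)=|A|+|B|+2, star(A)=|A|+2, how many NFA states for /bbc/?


Syntax tree has 3 char leaf(s), 0 union(s), 0 star(s)
chars contribute 3×2 = 6; each union adds +2; each star adds +2
Total: 6 + 0 + 0 = 6 states


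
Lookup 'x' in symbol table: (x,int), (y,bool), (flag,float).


Lookup 'x' → type int


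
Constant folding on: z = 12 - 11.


12 - 11 = 1 at compile time
Optimized: z = 1


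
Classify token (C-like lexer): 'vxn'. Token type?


Pattern: letter/underscore followed by alphanumerics, not a keyword
Type: IDENTIFIER


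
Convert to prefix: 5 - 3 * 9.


'*' binds tighter: tree is (- 5 (* 3 9))
Prefix: - 5 * 3 9


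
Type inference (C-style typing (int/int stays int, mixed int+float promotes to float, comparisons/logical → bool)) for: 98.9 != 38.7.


Operand types: float != float
Rule: comparison yields bool
Result type: bool


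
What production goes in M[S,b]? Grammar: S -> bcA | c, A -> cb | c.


For [S, b]: 'b' ∈ FIRST(bcA)
Entry: S -> bcA


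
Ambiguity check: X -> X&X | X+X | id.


'id&id+id' has two parse trees (no precedence encoded between & and +)
Ambiguous


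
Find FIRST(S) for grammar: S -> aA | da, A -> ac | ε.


Per alternative of S: FIRST(aA) = {a}; FIRST(da) = {d}
FIRST(S) = {a, d}


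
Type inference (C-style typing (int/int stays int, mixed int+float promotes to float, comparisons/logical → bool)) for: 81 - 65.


Operand types: int - int
Rule: mixed int/float promotes to float; int/int stays int
Result type: int


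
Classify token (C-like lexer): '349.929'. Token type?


Pattern: digits with a decimal point
Type: FLOAT_LITERAL


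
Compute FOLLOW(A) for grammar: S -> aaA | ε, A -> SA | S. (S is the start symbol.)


$ ∈ FOLLOW(S). For each A -> αBβ: add FIRST(β)\{ε} to FOLLOW(B); if β nullable, add FOLLOW(A).
FOLLOW(A) = {$, a}


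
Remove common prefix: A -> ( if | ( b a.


Common prefix: '('
Factored: A -> ( A', A' -> if | b a


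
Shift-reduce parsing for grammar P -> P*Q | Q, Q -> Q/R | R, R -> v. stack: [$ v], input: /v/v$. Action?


'v' on top is the handle for R -> v
Action: reduce (R -> v)


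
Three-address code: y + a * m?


Break into single-operator statements:
t1 = a * m
t2 = y + t1


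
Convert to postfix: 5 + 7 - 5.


Left to right (same or higher precedence on left)
Postfix: 5 7 + 5 -


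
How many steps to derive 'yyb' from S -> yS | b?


Derivation: S => yS => yyS => yyb
Steps: 3


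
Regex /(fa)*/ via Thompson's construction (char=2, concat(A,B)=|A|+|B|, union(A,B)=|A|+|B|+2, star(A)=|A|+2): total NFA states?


Syntax tree has 2 char leaf(s), 0 union(s), 1 star(s)
chars contribute 2×2 = 4; each union adds +2; each star adds +2
Total: 4 + 0 + 2 = 6 states


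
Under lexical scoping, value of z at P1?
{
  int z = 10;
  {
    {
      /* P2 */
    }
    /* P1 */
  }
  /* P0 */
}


P1's block does not declare z; resolves to the enclosing declaration at depth 0
z = 10


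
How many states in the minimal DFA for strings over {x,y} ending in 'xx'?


Track the longest suffix of input matching a prefix of 'xx': 3 classes (prefixes of length 0..2)
Minimal DFA: 3 states


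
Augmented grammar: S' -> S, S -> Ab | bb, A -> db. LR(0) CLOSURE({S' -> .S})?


Start: S' -> .S
For each item with dot before a nonterminal B, add B -> .γ for every B-production
Closure: [S' -> .S, S -> .Ab, S -> .bb, A -> .db]


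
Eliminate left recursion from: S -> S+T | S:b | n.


Left-recursive alternatives: S+T, S:b; non-recursive: n
Introduce S': S -> nS', S' -> +TS' | :bS' | ε


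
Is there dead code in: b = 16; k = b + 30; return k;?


b is read by k's definition; k is returned
No dead code


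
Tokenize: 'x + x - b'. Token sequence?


Scan left to right, longest-match per lexeme
Tokens: ID(x), OP(+), ID(x), OP(-), ID(b)


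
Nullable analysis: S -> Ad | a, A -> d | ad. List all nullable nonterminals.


A nonterminal is nullable iff some alternative derives ε (directly, or every symbol in it is nullable)
Nullable: {}


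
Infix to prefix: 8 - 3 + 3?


left-to-right (same/higher precedence on left): tree is (+ (- 8 3) 3)
Prefix: + - 8 3 3


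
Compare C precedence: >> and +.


'+' is additive (level 9); '>>' is shift (level 8)
Higher level binds tighter
'+' has higher precedence than '>>'


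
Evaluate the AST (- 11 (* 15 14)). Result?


Evaluate inner: (* 15 14) = 210
Evaluate root: (- 11 210) = -199
Result: -199


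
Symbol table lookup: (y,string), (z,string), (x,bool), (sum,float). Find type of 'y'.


Lookup 'y' → type string


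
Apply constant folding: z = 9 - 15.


9 - 15 = -6 at compile time
Optimized: z = -6


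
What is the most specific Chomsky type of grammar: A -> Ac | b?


Left-linear: every RHS is a terminal or one nonterminal followed by a terminal
Classification: Type 3 (Regular)


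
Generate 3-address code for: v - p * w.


Break into single-operator statements:
t1 = p * w
t2 = v - t1


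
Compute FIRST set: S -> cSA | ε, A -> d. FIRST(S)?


Per alternative of S: FIRST(cSA) = {c}; FIRST(ε) = {ε}
FIRST(S) = {c, ε}


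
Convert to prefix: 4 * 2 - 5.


left-to-right (same/higher precedence on left): tree is (- (* 4 2) 5)
Prefix: - * 4 2 5


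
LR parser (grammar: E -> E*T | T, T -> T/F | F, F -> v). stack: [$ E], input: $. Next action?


start symbol E on stack, input exhausted
Action: accept


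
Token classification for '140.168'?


Pattern: digits with a decimal point
Type: FLOAT_LITERAL


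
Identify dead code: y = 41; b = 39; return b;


y is assigned but never read
Dead: 'y = 41'


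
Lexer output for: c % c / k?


Scan left to right, longest-match per lexeme
Tokens: ID(c), OP(%), ID(c), OP(/), ID(k)


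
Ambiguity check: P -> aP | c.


right-linear, alternatives start with distinct terminals 'a' vs 'c': unique leftmost derivation
Unambiguous


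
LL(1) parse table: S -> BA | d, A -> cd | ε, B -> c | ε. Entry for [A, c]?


For [A, c]: 'c' ∈ FIRST(cd)
Entry: A -> cd


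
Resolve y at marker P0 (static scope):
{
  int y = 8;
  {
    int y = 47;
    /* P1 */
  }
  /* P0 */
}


y declared in the same block as P0
y = 8


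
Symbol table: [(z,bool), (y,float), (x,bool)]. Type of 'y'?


Lookup 'y' → type float


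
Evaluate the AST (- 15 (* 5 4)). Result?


Evaluate inner: (* 5 4) = 20
Evaluate root: (- 15 20) = -5
Result: -5


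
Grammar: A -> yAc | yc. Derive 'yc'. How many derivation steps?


Derivation: A => yc
Steps: 1


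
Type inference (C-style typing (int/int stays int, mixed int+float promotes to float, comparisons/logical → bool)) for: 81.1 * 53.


Operand types: float * int
Rule: mixed int/float promotes to float; int/int stays int
Result type: float


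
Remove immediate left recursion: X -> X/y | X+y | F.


Left-recursive alternatives: X/y, X+y; non-recursive: F
Introduce X': X -> FX', X' -> /yX' | +yX' | ε


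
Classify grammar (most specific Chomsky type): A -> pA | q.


Right-linear: every RHS is a terminal or a terminal followed by one nonterminal
Classification: Type 3 (Regular)


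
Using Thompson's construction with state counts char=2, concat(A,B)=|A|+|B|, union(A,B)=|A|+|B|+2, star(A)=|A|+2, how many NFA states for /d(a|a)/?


Syntax tree has 3 char leaf(s), 1 union(s), 0 star(s)
chars contribute 3×2 = 6; each union adds +2; each star adds +2
Total: 6 + 2 + 0 = 8 states


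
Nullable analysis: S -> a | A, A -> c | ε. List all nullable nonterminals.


A nonterminal is nullable iff some alternative derives ε (directly, or every symbol in it is nullable)
Nullable: {A, S}


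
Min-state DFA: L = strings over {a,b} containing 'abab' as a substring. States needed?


KMP-style automaton: 4 progress states + 1 absorbing accept = 5
Minimal DFA: 5 states


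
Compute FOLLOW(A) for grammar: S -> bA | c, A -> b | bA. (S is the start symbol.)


$ ∈ FOLLOW(S). For each A -> αBβ: add FIRST(β)\{ε} to FOLLOW(B); if β nullable, add FOLLOW(A).
FOLLOW(A) = {$}


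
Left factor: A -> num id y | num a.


Common prefix: 'num'
Factored: A -> num A', A' -> id y | a


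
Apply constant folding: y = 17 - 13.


17 - 13 = 4 at compile time
Optimized: y = 4


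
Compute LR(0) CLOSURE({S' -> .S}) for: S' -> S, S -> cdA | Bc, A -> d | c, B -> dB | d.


Start: S' -> .S
For each item with dot before a nonterminal B, add B -> .γ for every B-production
Closure: [S' -> .S, S -> .cdA, S -> .Bc, B -> .dB, B -> .d]


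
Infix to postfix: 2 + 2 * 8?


* has higher precedence, evaluate 2*8 first
Postfix: 2 2 8 * +


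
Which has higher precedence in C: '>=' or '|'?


'>=' is relational (level 7); '|' is bitwise OR (level 3)
Higher level binds tighter
'>=' has higher precedence than '|'


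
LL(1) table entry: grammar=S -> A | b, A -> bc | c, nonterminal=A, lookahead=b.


For [A, b]: 'b' ∈ FIRST(bc)
Entry: A -> bc


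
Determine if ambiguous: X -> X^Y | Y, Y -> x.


precedence layered via separate nonterminal Y: deterministic
Unambiguous


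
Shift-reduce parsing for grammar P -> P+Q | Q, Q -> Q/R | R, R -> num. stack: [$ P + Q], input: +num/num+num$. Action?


handle 'P+Q' on top; lookahead ∈ FOLLOW(P) = {+, $}
Action: reduce (P -> P+Q)


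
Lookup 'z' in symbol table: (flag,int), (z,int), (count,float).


Lookup 'z' → type int


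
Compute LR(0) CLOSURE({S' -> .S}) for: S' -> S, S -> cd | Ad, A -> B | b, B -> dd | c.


Start: S' -> .S
For each item with dot before a nonterminal B, add B -> .γ for every B-production
Closure: [S' -> .S, S -> .cd, S -> .Ad, A -> .B, A -> .b, B -> .dd, B -> .c]


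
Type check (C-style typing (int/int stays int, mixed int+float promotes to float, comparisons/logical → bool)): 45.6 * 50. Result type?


Operand types: float * int
Rule: mixed int/float promotes to float; int/int stays int
Result type: float


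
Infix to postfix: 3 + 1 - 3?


Left to right (same or higher precedence on left)
Postfix: 3 1 + 3 -


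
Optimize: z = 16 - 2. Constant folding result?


16 - 2 = 14 at compile time
Optimized: z = 14


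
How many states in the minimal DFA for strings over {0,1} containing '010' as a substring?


KMP-style automaton: 3 progress states + 1 absorbing accept = 4
Minimal DFA: 4 states


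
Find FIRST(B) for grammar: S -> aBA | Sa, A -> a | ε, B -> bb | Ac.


Per alternative of B: FIRST(bb) = {b}; FIRST(Ac) = {a, c}
FIRST(B) = {a, b, c}


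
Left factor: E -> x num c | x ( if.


Common prefix: 'x'
Factored: E -> x E', E' -> num c | ( if


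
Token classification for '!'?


Pattern: operator symbol
Type: OPERATOR


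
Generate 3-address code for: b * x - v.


Break into single-operator statements:
t1 = b * x
t2 = t1 - v


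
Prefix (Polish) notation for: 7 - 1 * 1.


'*' binds tighter: tree is (- 7 (* 1 1))
Prefix: - 7 * 1 1


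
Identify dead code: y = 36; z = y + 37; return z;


y is read by z's definition; z is returned
No dead code


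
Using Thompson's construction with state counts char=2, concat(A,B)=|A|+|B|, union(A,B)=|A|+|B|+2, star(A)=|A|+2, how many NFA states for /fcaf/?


Syntax tree has 4 char leaf(s), 0 union(s), 0 star(s)
chars contribute 4×2 = 8; each union adds +2; each star adds +2
Total: 8 + 0 + 0 = 8 states


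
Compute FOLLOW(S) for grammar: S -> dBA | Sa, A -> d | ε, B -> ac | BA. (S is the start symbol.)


$ ∈ FOLLOW(S). For each A -> αBβ: add FIRST(β)\{ε} to FOLLOW(B); if β nullable, add FOLLOW(A).
FOLLOW(S) = {$, a}


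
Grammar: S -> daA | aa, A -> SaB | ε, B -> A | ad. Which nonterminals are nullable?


A nonterminal is nullable iff some alternative derives ε (directly, or every symbol in it is nullable)
Nullable: {A, B}


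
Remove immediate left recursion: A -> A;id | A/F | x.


Left-recursive alternatives: A;id, A/F; non-recursive: x
Introduce A': A -> xA', A' -> ;idA' | /FA' | ε


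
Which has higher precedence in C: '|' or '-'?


'-' is additive (level 9); '|' is bitwise OR (level 3)
Higher level binds tighter
'-' has higher precedence than '|'


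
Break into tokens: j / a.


Scan left to right, longest-match per lexeme
Tokens: ID(j), OP(/), ID(a)


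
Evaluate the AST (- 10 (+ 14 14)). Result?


Evaluate inner: (+ 14 14) = 28
Evaluate root: (- 10 28) = -18
Result: -18


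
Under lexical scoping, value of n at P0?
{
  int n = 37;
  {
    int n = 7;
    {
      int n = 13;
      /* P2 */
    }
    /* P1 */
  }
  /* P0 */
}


n declared in the same block as P0
n = 37


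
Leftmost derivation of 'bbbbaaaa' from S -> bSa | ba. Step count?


Derivation: S => bSa => bbSaa => bbbSaaa => bbbbaaaa
Steps: 4


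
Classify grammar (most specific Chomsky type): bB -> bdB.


LHS has context (more than one symbol) and |LHS| ≤ |RHS|
Classification: Type 1 (Context-Sensitive)


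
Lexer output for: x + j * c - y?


Scan left to right, longest-match per lexeme
Tokens: ID(x), OP(+), ID(j), OP(*), ID(c), OP(-), ID(y)


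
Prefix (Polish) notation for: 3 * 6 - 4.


left-to-right (same/higher precedence on left): tree is (- (* 3 6) 4)
Prefix: - * 3 6 4


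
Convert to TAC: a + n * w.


Break into single-operator statements:
t1 = n * w
t2 = a + t1


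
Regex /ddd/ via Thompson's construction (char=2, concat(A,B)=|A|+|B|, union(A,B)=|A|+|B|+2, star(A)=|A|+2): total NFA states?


Syntax tree has 3 char leaf(s), 0 union(s), 0 star(s)
chars contribute 3×2 = 6; each union adds +2; each star adds +2
Total: 6 + 0 + 0 = 6 states


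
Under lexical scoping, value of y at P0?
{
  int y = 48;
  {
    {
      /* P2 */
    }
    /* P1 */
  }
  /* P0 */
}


y declared in the same block as P0
y = 48


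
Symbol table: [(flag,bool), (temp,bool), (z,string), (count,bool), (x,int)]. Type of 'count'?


Lookup 'count' → type bool


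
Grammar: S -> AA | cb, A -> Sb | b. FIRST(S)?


Per alternative of S: FIRST(AA) = {b, c}; FIRST(cb) = {c}
FIRST(S) = {b, c}


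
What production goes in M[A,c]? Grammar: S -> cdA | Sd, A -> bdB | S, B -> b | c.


For [A, c]: 'c' ∈ FIRST(S)
Entry: A -> S


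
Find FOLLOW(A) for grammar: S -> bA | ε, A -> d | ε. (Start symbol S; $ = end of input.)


$ ∈ FOLLOW(S). For each A -> αBβ: add FIRST(β)\{ε} to FOLLOW(B); if β nullable, add FOLLOW(A).
FOLLOW(A) = {$}


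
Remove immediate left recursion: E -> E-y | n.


Left-recursive alternatives: E-y; non-recursive: n
Introduce E': E -> nE', E' -> -yE' | ε


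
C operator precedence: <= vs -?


'-' is additive (level 9); '<=' is relational (level 7)
Higher level binds tighter
'-' has higher precedence than '<='


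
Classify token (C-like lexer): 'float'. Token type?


Pattern: reserved word
Type: KEYWORD


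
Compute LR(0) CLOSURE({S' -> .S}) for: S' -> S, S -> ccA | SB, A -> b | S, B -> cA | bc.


Start: S' -> .S
For each item with dot before a nonterminal B, add B -> .γ for every B-production
Closure: [S' -> .S, S -> .ccA, S -> .SB]


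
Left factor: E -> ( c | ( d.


Common prefix: '('
Factored: E -> ( E', E' -> c | d


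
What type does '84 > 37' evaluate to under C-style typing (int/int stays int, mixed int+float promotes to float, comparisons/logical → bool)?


Operand types: int > int
Rule: comparison yields bool
Result type: bool


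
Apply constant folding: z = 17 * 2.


17 * 2 = 34 at compile time
Optimized: z = 34


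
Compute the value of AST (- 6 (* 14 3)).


Evaluate inner: (* 14 3) = 42
Evaluate root: (- 6 42) = -36
Result: -36


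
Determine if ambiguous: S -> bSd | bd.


balanced b^n…d^n: each string has a unique parse
Unambiguous


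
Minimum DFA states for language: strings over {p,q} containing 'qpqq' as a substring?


KMP-style automaton: 4 progress states + 1 absorbing accept = 5
Minimal DFA: 5 states


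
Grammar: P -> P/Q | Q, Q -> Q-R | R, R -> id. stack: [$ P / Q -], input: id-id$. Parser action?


no handle; shift 'id'
Action: shift


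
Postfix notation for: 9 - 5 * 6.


* has higher precedence, evaluate 5*6 first
Postfix: 9 5 6 * -


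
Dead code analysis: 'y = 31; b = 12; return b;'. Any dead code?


y is assigned but never read
Dead: 'y = 31'


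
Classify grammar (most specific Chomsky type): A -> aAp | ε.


Single nonterminal LHS, but a^n p^n is not regular
Classification: Type 2 (Context-Free)


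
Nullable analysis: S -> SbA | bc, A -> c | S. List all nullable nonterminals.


A nonterminal is nullable iff some alternative derives ε (directly, or every symbol in it is nullable)
Nullable: {}


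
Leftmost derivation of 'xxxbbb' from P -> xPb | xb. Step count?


Derivation: P => xPb => xxPbb => xxxbbb
Steps: 3


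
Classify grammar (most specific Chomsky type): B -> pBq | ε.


Single nonterminal LHS, but p^n q^n is not regular
Classification: Type 2 (Context-Free)


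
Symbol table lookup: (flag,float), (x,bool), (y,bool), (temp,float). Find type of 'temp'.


Lookup 'temp' → type float


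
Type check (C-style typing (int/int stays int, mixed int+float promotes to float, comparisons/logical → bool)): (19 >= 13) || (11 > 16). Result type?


Operand types: bool || bool
Rule: logical operators take bool operands and yield bool
Result type: bool


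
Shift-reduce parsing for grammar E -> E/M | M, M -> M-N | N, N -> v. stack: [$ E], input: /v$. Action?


shift '/' to continue E -> E/M
Action: shift


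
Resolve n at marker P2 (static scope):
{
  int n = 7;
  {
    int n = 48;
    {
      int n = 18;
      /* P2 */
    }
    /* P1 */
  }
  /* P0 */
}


n declared in the same block as P2
n = 18


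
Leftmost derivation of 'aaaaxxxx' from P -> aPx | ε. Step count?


Derivation: P => aPx => aaPxx => aaaPxxx => aaaaPxxxx => aaaaxxxx
Steps: 5


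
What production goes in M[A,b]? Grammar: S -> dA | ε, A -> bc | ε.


For [A, b]: 'b' ∈ FIRST(bc)
Entry: A -> bc


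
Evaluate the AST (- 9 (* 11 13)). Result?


Evaluate inner: (* 11 13) = 143
Evaluate root: (- 9 143) = -134
Result: -134


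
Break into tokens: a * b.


Scan left to right, longest-match per lexeme
Tokens: ID(a), OP(*), ID(b)


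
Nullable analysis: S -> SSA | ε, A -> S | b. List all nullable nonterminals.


A nonterminal is nullable iff some alternative derives ε (directly, or every symbol in it is nullable)
Nullable: {A, S}


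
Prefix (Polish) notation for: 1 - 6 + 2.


left-to-right (same/higher precedence on left): tree is (+ (- 1 6) 2)
Prefix: + - 1 6 2


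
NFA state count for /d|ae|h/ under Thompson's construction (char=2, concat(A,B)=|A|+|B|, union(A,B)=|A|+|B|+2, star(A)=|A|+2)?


Syntax tree has 4 char leaf(s), 2 union(s), 0 star(s)
chars contribute 4×2 = 8; each union adds +2; each star adds +2
Total: 8 + 4 + 0 = 12 states


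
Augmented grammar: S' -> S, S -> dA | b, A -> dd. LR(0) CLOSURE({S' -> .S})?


Start: S' -> .S
For each item with dot before a nonterminal B, add B -> .γ for every B-production
Closure: [S' -> .S, S -> .dA, S -> .b]


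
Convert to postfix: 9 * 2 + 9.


Left to right (same or higher precedence on left)
Postfix: 9 2 * 9 +


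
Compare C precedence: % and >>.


'%' is multiplicative (level 10); '>>' is shift (level 8)
Higher level binds tighter
'%' has higher precedence than '>>'


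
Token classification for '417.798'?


Pattern: digits with a decimal point
Type: FLOAT_LITERAL


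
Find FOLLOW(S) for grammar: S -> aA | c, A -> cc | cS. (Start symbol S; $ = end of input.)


$ ∈ FOLLOW(S). For each A -> αBβ: add FIRST(β)\{ε} to FOLLOW(B); if β nullable, add FOLLOW(A).
FOLLOW(S) = {$}


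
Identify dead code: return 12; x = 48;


statement follows a return and is unreachable
Dead: 'x = 48'


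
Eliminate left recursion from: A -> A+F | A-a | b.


Left-recursive alternatives: A+F, A-a; non-recursive: b
Introduce A': A -> bA', A' -> +FA' | -aA' | ε


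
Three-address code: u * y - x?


Break into single-operator statements:
t1 = u * y
t2 = t1 - x


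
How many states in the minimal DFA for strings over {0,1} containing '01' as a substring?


KMP-style automaton: 2 progress states + 1 absorbing accept = 3
Minimal DFA: 3 states


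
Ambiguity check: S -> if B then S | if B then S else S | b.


dangling else: 'if B then if B then b else b' parses two ways
Ambiguous


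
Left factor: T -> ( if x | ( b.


Common prefix: '('
Factored: T -> ( T', T' -> if x | b


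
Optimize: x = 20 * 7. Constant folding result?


20 * 7 = 140 at compile time
Optimized: x = 140


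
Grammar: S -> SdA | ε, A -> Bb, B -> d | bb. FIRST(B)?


Per alternative of B: FIRST(d) = {d}; FIRST(bb) = {b}
FIRST(B) = {b, d}


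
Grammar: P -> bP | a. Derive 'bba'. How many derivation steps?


Derivation: P => bP => bbP => bba
Steps: 3


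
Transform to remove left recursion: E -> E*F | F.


Left-recursive alternatives: E*F; non-recursive: F
Introduce E': E -> FE', E' -> *FE' | ε


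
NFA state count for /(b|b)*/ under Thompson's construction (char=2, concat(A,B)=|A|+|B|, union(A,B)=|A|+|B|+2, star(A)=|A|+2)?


Syntax tree has 2 char leaf(s), 1 union(s), 1 star(s)
chars contribute 2×2 = 4; each union adds +2; each star adds +2
Total: 4 + 2 + 2 = 8 states


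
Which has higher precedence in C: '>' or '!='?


'>' is relational (level 7); '!=' is equality (level 6)
Higher level binds tighter
'>' has higher precedence than '!='


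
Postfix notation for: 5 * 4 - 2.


Left to right (same or higher precedence on left)
Postfix: 5 4 * 2 -


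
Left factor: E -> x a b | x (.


Common prefix: 'x'
Factored: E -> x E', E' -> a b | (


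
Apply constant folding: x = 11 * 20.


11 * 20 = 220 at compile time
Optimized: x = 220


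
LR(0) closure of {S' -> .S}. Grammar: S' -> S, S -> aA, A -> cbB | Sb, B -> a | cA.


Start: S' -> .S
For each item with dot before a nonterminal B, add B -> .γ for every B-production
Closure: [S' -> .S, S -> .aA]


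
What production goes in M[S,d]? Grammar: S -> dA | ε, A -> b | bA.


For [S, d]: 'd' ∈ FIRST(dA)
Entry: S -> dA


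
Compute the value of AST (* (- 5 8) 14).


Evaluate inner: (- 5 8) = -3
Evaluate root: (* -3 14) = -42
Result: -42


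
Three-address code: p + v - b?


Break into single-operator statements:
t1 = p + v
t2 = t1 - b


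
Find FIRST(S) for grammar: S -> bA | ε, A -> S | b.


Per alternative of S: FIRST(bA) = {b}; FIRST(ε) = {ε}
FIRST(S) = {b, ε}


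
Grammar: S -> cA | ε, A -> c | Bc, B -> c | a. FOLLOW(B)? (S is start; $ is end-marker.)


$ ∈ FOLLOW(S). For each A -> αBβ: add FIRST(β)\{ε} to FOLLOW(B); if β nullable, add FOLLOW(A).
FOLLOW(B) = {c}


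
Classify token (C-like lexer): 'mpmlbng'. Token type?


Pattern: letter/underscore followed by alphanumerics, not a keyword
Type: IDENTIFIER


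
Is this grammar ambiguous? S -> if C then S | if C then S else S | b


dangling else: 'if C then if C then b else b' parses two ways
Ambiguous


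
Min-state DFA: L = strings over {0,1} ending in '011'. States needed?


Track the longest suffix of input matching a prefix of '011': 4 classes (prefixes of length 0..3)
Minimal DFA: 4 states


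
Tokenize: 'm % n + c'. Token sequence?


Scan left to right, longest-match per lexeme
Tokens: ID(m), OP(%), ID(n), OP(+), ID(c)


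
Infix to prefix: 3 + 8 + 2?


left-to-right (same/higher precedence on left): tree is (+ (+ 3 8) 2)
Prefix: + + 3 8 2


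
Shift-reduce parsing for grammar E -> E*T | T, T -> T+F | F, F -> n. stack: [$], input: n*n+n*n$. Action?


no handle on stack; shift 'n'
Action: shift


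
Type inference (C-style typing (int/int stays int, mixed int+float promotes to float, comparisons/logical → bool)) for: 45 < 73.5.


Operand types: int < float
Rule: comparison yields bool
Result type: bool


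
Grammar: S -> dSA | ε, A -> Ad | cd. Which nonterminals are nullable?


A nonterminal is nullable iff some alternative derives ε (directly, or every symbol in it is nullable)
Nullable: {S}


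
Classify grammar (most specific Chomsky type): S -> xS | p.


Right-linear: every RHS is a terminal or a terminal followed by one nonterminal
Classification: Type 3 (Regular)


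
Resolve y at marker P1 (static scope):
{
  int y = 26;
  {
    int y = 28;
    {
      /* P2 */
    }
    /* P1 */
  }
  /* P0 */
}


y declared in the same block as P1
y = 28


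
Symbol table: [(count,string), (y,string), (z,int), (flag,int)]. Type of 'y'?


Lookup 'y' → type string


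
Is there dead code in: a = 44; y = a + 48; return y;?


a is read by y's definition; y is returned
No dead code


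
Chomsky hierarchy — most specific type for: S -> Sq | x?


Left-linear: every RHS is a terminal or one nonterminal followed by a terminal
Classification: Type 3 (Regular)


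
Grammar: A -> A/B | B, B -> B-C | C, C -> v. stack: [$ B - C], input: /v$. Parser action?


handle 'B-C' on top
Action: reduce (B -> B-C)


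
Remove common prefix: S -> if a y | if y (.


Common prefix: 'if'
Factored: S -> if S', S' -> a y | y (


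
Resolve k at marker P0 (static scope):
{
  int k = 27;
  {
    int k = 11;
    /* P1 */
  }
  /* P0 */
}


k declared in the same block as P0
k = 27


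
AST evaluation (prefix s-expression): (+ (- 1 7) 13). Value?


Evaluate inner: (- 1 7) = -6
Evaluate root: (+ -6 13) = 7
Result: 7


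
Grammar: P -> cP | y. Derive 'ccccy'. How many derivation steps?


Derivation: P => cP => ccP => cccP => ccccP => ccccy
Steps: 5


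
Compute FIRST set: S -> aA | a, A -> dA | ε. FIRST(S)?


Per alternative of S: FIRST(aA) = {a}; FIRST(a) = {a}
FIRST(S) = {a}


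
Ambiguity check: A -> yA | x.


right-linear, alternatives start with distinct terminals 'y' vs 'x': unique leftmost derivation
Unambiguous


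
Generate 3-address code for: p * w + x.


Break into single-operator statements:
t1 = p * w
t2 = t1 + x


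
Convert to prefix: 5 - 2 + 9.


left-to-right (same/higher precedence on left): tree is (+ (- 5 2) 9)
Prefix: + - 5 2 9


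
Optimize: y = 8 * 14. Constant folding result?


8 * 14 = 112 at compile time
Optimized: y = 112


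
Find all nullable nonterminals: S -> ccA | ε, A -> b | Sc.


A nonterminal is nullable iff some alternative derives ε (directly, or every symbol in it is nullable)
Nullable: {S}


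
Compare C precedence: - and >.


'-' is additive (level 9); '>' is relational (level 7)
Higher level binds tighter
'-' has higher precedence than '>'


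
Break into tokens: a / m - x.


Scan left to right, longest-match per lexeme
Tokens: ID(a), OP(/), ID(m), OP(-), ID(x)


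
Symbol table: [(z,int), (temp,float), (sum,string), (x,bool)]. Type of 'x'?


Lookup 'x' → type bool


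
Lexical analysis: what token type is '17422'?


Pattern: digits only
Type: INTEGER_LITERAL


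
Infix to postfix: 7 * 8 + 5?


Left to right (same or higher precedence on left)
Postfix: 7 8 * 5 +


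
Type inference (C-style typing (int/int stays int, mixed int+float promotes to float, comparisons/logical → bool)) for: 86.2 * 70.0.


Operand types: float * float
Rule: mixed int/float promotes to float; int/int stays int
Result type: float


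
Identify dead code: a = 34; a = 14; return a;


first assignment to a is overwritten before any read
Dead: 'a = 34'


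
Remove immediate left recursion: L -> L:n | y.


Left-recursive alternatives: L:n; non-recursive: y
Introduce L': L -> yL', L' -> :nL' | ε


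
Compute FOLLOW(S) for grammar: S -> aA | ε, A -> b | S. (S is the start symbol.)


$ ∈ FOLLOW(S). For each A -> αBβ: add FIRST(β)\{ε} to FOLLOW(B); if β nullable, add FOLLOW(A).
FOLLOW(S) = {$}


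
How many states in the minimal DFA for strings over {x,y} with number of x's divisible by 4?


Track (count of x) mod 4: states 0..3, accept at 0
Minimal DFA: 4 states


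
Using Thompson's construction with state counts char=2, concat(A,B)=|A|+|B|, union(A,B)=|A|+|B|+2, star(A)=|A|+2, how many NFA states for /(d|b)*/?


Syntax tree has 2 char leaf(s), 1 union(s), 1 star(s)
chars contribute 2×2 = 4; each union adds +2; each star adds +2
Total: 4 + 2 + 2 = 8 states


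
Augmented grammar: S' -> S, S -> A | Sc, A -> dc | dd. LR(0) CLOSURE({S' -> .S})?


Start: S' -> .S
For each item with dot before a nonterminal B, add B -> .γ for every B-production
Closure: [S' -> .S, S -> .A, S -> .Sc, A -> .dc, A -> .dd]


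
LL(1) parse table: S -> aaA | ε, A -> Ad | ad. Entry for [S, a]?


For [S, a]: 'a' ∈ FIRST(aaA)
Entry: S -> aaA


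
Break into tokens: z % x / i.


Scan left to right, longest-match per lexeme
Tokens: ID(z), OP(%), ID(x), OP(/), ID(i)


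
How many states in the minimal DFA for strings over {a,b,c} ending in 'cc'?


Track the longest suffix of input matching a prefix of 'cc': 3 classes (prefixes of length 0..2)
Minimal DFA: 3 states


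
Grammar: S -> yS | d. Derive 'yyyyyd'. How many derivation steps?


Derivation: S => yS => yyS => yyyS => yyyyS => yyyyyS => yyyyyd
Steps: 6


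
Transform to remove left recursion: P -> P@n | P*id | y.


Left-recursive alternatives: P@n, P*id; non-recursive: y
Introduce P': P -> yP', P' -> @nP' | *idP' | ε


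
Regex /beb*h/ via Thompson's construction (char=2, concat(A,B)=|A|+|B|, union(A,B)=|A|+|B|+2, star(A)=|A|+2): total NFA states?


Syntax tree has 4 char leaf(s), 0 union(s), 1 star(s)
chars contribute 4×2 = 8; each union adds +2; each star adds +2
Total: 8 + 0 + 2 = 10 states


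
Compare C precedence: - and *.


'*' is multiplicative (level 10); '-' is additive (level 9)
Higher level binds tighter
'*' has higher precedence than '-'


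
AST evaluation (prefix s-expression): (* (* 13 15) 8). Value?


Evaluate inner: (* 13 15) = 195
Evaluate root: (* 195 8) = 1560
Result: 1560


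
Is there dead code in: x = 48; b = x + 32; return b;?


x is read by b's definition; b is returned
No dead code


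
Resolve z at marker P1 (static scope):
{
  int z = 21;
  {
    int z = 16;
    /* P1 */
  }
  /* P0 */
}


z declared in the same block as P1
z = 16


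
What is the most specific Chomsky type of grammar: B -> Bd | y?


Left-linear: every RHS is a terminal or one nonterminal followed by a terminal
Classification: Type 3 (Regular)


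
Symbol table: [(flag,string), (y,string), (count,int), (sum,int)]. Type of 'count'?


Lookup 'count' → type int


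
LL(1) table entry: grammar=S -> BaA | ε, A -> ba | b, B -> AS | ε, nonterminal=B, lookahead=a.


For [B, a]: ε is nullable and 'a' ∈ FOLLOW(B)
Entry: B -> ε


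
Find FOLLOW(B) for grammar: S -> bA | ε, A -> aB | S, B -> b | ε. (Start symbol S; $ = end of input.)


$ ∈ FOLLOW(S). For each A -> αBβ: add FIRST(β)\{ε} to FOLLOW(B); if β nullable, add FOLLOW(A).
FOLLOW(B) = {$}


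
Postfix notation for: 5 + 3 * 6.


* has higher precedence, evaluate 3*6 first
Postfix: 5 3 6 * +


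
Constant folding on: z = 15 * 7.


15 * 7 = 105 at compile time
Optimized: z = 105


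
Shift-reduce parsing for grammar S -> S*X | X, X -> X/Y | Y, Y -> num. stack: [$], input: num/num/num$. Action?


no handle on stack; shift 'num'
Action: shift


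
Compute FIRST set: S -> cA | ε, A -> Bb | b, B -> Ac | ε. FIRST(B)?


Per alternative of B: FIRST(Ac) = {b}; FIRST(ε) = {ε}
FIRST(B) = {b, ε}


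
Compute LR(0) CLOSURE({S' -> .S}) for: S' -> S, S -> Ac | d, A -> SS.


Start: S' -> .S
For each item with dot before a nonterminal B, add B -> .γ for every B-production
Closure: [S' -> .S, S -> .Ac, S -> .d, A -> .SS]


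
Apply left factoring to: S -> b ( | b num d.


Common prefix: 'b'
Factored: S -> b S', S' -> ( | num d


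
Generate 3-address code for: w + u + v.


Break into single-operator statements:
t1 = w + u
t2 = t1 + v


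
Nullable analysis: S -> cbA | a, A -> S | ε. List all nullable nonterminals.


A nonterminal is nullable iff some alternative derives ε (directly, or every symbol in it is nullable)
Nullable: {A}


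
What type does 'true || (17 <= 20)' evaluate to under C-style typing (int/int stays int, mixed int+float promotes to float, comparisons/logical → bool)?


Operand types: bool || bool
Rule: logical operators take bool operands and yield bool
Result type: bool


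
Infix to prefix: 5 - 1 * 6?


'*' binds tighter: tree is (- 5 (* 1 6))
Prefix: - 5 * 1 6


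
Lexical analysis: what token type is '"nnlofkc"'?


Pattern: double-quoted sequence
Type: STRING_LITERAL


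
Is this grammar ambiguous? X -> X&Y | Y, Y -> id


precedence layered via separate nonterminal Y: deterministic
Unambiguous


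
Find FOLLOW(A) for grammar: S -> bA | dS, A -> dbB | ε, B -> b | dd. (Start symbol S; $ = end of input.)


$ ∈ FOLLOW(S). For each A -> αBβ: add FIRST(β)\{ε} to FOLLOW(B); if β nullable, add FOLLOW(A).
FOLLOW(A) = {$}


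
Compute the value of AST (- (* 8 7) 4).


Evaluate inner: (* 8 7) = 56
Evaluate root: (- 56 4) = 52
Result: 52


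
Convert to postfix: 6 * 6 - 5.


Left to right (same or higher precedence on left)
Postfix: 6 6 * 5 -


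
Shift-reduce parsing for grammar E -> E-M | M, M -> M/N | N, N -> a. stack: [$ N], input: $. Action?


'N' (not preceded by M/) is the handle for M -> N
Action: reduce (M -> N)
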